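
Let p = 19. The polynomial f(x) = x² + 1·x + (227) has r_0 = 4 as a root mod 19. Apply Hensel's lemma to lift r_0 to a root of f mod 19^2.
r_1 = 137 (mod 361)

Hensel: r_{i+1} = r_i − f(r_i)·(f′(r_i))^{-1} mod 19^{i+2}, f′(x) = 2x + 1. Iterate:
  r_0 = 4 (mod 19)
  r_1 = 137 (mod 361)
Final: r = 137 satisfies f(r) ≡ 0 mod 19^2.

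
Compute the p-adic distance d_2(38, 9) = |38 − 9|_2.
d_2(38, 9) = 1

Step 1 — x − y = 38 − 9 = 29. Step 2 — v_2(29) = 0 (factor: 29 = (2^0 · 29); the sign does not affect v_p). Step 3 — |x − y|_2 = 2^{0} = 1.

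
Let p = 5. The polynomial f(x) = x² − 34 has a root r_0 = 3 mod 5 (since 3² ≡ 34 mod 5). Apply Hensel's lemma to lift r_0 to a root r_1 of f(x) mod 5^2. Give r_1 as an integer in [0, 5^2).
r_1 = 3 (mod 25)

Hensel's recurrence: r_{i+1} = r_i − f(r_i)·(f′(r_i))^{-1} mod 5^{i+2}, with f′(x) = 2x. Iterate:
  r_0 = 3 (mod 5)
  r_1 = 3 (mod 25)
Final: r_1 = 3, and one checks f(r_1) ≡ 0 mod 5^2.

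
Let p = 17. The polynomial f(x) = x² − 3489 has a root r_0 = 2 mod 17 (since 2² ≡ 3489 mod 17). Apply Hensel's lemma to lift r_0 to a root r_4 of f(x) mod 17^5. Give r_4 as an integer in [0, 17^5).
r_4 = 1349564 (mod 1419857)

Hensel's recurrence: r_{i+1} = r_i − f(r_i)·(f′(r_i))^{-1} mod 17^{i+2}, with f′(x) = 2x. Iterate:
  r_0 = 2 (mod 17)
  r_1 = 223 (mod 289)
  r_2 = 3402 (mod 4913)
  r_3 = 13228 (mod 83521)
  r_4 = 1349564 (mod 1419857)
Final: r_4 = 1349564, and one checks f(r_4) ≡ 0 mod 17^5.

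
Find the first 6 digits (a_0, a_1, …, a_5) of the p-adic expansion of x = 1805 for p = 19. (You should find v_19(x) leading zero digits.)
(a_0, …, a_5) = (0, 0, 5, 0, 0, 0)

v_19(1805) = 2, so a_0 = ... = a_1 = 0. Factor out: x = 19^2 · u with u = 5 a unit in ℤ_19. Expand u iteratively via a_{v+i} = u_i mod 19, u_{i+1} = (u_i − a_{v+i})/19:
  u_0 = 5;  a_2 = 5;  u_1 = (u_0 − 5)/19 = 0
  u_1 = 0;  a_3 = 0;  u_2 = (u_1 − 0)/19 = 0
  u_2 = 0;  a_4 = 0;  u_3 = (u_2 − 0)/19 = 0
  u_3 = 0;  a_5 = 0;  u_4 = (u_3 − 0)/19 = 0
Digits: (0, 0, 5, 0, 0, 0).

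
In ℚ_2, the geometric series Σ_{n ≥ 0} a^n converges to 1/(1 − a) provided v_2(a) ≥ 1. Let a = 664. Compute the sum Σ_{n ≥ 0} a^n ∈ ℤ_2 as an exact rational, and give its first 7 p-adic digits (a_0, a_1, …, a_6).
Σ a^n = 1/(1 − a) = -1/663;  first 7 digits = (1, 0, 0, 1, 1, 0, 1)

v_2(a) = 3 ≥ 1, so the series converges in ℤ_2 to 1/(1 − a) = 1/(1 − 664) = -1/663. Expand this rational in ℤ_2: compute digits iteratively via d_i = x_i mod 2, x_{i+1} = (x_i − d_i)/2. The first 7 digits are (1, 0, 0, 1, 1, 0, 1).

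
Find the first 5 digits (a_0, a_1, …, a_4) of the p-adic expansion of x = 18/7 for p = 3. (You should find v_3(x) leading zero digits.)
(a_0, …, a_4) = (0, 0, 2, 2, 0)

v_3(18/7) = 2, so a_0 = ... = a_1 = 0. Factor out: x = 3^2 · u with u = 2/7 a unit in ℤ_3. Expand u iteratively via a_{v+i} = u_i mod 3, u_{i+1} = (u_i − a_{v+i})/3:
  u_0 = 2/7;  a_2 = 2;  u_1 = (u_0 − 2)/3 = -4/7
  u_1 = -4/7;  a_3 = 2;  u_2 = (u_1 − 2)/3 = -6/7
  u_2 = -6/7;  a_4 = 0;  u_3 = (u_2 − 0)/3 = -2/7
Digits: (0, 0, 2, 2, 0).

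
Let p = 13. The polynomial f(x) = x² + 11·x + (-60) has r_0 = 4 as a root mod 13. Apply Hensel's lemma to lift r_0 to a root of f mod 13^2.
r_1 = 4 (mod 169)

Hensel: r_{i+1} = r_i − f(r_i)·(f′(r_i))^{-1} mod 13^{i+2}, f′(x) = 2x + 11. Iterate:
  r_0 = 4 (mod 13)
  r_1 = 4 (mod 169)
Final: r = 4 satisfies f(r) ≡ 0 mod 13^2.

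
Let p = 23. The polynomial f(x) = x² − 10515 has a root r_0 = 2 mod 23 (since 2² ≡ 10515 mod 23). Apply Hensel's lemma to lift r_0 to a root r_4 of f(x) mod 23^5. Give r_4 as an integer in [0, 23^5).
r_4 = 5711730 (mod 6436343)

Hensel's recurrence: r_{i+1} = r_i − f(r_i)·(f′(r_i))^{-1} mod 23^{i+2}, with f′(x) = 2x. Iterate:
  r_0 = 2 (mod 23)
  r_1 = 117 (mod 529)
  r_2 = 5407 (mod 12167)
  r_3 = 114910 (mod 279841)
  r_4 = 5711730 (mod 6436343)
Final: r_4 = 5711730, and one checks f(r_4) ≡ 0 mod 23^5.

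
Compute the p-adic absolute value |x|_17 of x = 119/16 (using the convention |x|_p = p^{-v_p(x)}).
|119/16|_17 = 1/17

Step 1 — compute v_17(x) by factoring powers of 17 out of the numerator and denominator: v_17(119/16) = 1. Step 2 — apply |x|_p = p^{-v_p(x)} = 17^{-1} = 1/17.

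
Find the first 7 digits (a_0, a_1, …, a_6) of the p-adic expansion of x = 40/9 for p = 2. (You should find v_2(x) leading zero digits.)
(a_0, …, a_6) = (0, 0, 0, 1, 0, 1, 1)

v_2(40/9) = 3, so a_0 = ... = a_2 = 0. Factor out: x = 2^3 · u with u = 5/9 a unit in ℤ_2. Expand u iteratively via a_{v+i} = u_i mod 2, u_{i+1} = (u_i − a_{v+i})/2:
  u_0 = 5/9;  a_3 = 1;  u_1 = (u_0 − 1)/2 = -2/9
  u_1 = -2/9;  a_4 = 0;  u_2 = (u_1 − 0)/2 = -1/9
  u_2 = -1/9;  a_5 = 1;  u_3 = (u_2 − 1)/2 = -5/9
  u_3 = -5/9;  a_6 = 1;  u_4 = (u_3 − 1)/2 = -7/9
Digits: (0, 0, 0, 1, 0, 1, 1).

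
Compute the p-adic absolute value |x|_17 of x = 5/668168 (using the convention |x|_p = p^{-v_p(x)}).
|5/668168|_17 = 83521

Step 1 — compute v_17(x) by factoring powers of 17 out of the numerator and denominator: v_17(5/668168) = -4. Step 2 — apply |x|_p = p^{-v_p(x)} = 17^{4} = 83521.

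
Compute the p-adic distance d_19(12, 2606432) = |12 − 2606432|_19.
d_19(12, 2606432) = 1/130321

Step 1 — x − y = 12 − 2606432 = -2606420. Step 2 — v_19(-2606420) = 4 (factor: -2606420 = −(19^4 · 20); the sign does not affect v_p). Step 3 — |x − y|_19 = 19^{-4} = 1/130321.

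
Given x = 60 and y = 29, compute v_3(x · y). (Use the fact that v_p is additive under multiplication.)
v_3(1740) = 1

v_p(x) = 1 (factor: 60 = 3^1 · 20); v_p(y) = 0 (factor: 29 = 3^0 · 29). Additivity: v_p(xy) = v_p(x) + v_p(y) = 1 + 0 = 1. (Direct check: xy = 1740 = 3^1 · (580).)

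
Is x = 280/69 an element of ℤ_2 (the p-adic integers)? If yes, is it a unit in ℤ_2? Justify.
x ∈ ℤ_2 but not a unit; v_2(x) = 3 > 0

ℤ_2 = {x ∈ ℚ_2 : v_2(x) ≥ 0} and ℤ_2^× = {x ∈ ℤ_2 : v_2(x) = 0}. Here v_2(280/69) = v_2(num) − v_2(den) = 3; compare against these criteria.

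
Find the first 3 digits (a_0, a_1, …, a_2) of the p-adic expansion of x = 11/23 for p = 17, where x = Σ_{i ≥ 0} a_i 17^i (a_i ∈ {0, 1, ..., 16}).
(a_0, …, a_2) = (16, 5, 10)

v_17(11/23) = 0 (numerator and denominator both coprime to 17), so x ∈ ℤ_17^×. Compute digits iteratively via a_i = x_i mod 17, x_{i+1} = (x_i − a_i)/17, with x_0 = x:
  x_0 = 11/23;  a_0 = 16;  x_1 = (x_0 − 16)/17 = -21/23
  x_1 = -21/23;  a_1 = 5;  x_2 = (x_1 − 5)/17 = -8/23
  x_2 = -8/23;  a_2 = 10;  x_3 = (x_2 − 10)/17 = -14/23
Digits: (16, 5, 10).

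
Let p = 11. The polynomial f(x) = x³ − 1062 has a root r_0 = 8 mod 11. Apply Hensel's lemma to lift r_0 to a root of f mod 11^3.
r_2 = 481 (mod 1331)

Hensel: r_{i+1} = r_i − f(r_i)/f′(r_i) mod 11^{i+2}, where f′(x) = 3x². Iterate:
  r_0 = 8 (mod 11)
  r_1 = 118 (mod 121)
  r_2 = 481 (mod 1331)
Final: r = 481 with f(r) ≡ 0 mod 11^3.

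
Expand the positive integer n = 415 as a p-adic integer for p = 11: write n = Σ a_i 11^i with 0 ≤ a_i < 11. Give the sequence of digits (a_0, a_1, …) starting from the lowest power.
(a_0, a_1, …) = (8, 4, 3)

Repeated division by 11 gives the digits low-to-high: 415 = 8 + 4·11^1 + 3·11^2. Digit sequence: (8, 4, 3).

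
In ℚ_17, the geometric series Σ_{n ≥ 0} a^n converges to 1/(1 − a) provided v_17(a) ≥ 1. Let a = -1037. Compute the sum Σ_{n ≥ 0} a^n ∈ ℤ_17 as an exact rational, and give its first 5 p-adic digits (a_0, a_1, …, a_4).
Σ a^n = 1/(1 − a) = 1/1038;  first 5 digits = (1, 7, 11, 0, 10)

v_17(a) = 1 ≥ 1, so the series converges in ℤ_17 to 1/(1 − a) = 1/(1 − (-1037)) = 1/1038. Expand this rational in ℤ_17: compute digits iteratively via d_i = x_i mod 17, x_{i+1} = (x_i − d_i)/17. The first 5 digits are (1, 7, 11, 0, 10).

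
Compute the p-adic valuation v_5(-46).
v_5(-46) = 0

v_5(n) is the largest exponent k such that 5^k divides n. Factor out: -46 = -5^0 · 46. (Sign doesn't affect v_p.) So v_5(-46) = 0.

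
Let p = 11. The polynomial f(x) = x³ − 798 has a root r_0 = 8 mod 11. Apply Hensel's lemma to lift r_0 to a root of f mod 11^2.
r_1 = 41 (mod 121)

Hensel: r_{i+1} = r_i − f(r_i)/f′(r_i) mod 11^{i+2}, where f′(x) = 3x². Iterate:
  r_0 = 8 (mod 11)
  r_1 = 41 (mod 121)
Final: r = 41 with f(r) ≡ 0 mod 11^2.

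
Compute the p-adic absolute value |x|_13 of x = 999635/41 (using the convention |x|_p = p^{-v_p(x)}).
|999635/41|_13 = 1/28561

Step 1 — compute v_13(x) by factoring powers of 13 out of the numerator and denominator: v_13(999635/41) = 4. Step 2 — apply |x|_p = p^{-v_p(x)} = 13^{-4} = 1/28561.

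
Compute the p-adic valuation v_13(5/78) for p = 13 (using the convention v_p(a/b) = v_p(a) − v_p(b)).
v_13(5/78) = -1

Factor powers of 13 from the numerator and denominator of the reduced fraction: 5 = 13^0 · 5 and 78 = 13^1 · 6. Apply v_p(a/b) = v_p(a) − v_p(b): v_13(5/78) = 0 − 1 = -1.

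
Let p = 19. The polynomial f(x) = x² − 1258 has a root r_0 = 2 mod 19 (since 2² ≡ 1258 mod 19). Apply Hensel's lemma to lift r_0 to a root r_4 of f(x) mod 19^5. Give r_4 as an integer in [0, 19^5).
r_4 = 196519 (mod 2476099)

Hensel's recurrence: r_{i+1} = r_i − f(r_i)·(f′(r_i))^{-1} mod 19^{i+2}, with f′(x) = 2x. Iterate:
  r_0 = 2 (mod 19)
  r_1 = 135 (mod 361)
  r_2 = 4467 (mod 6859)
  r_3 = 66198 (mod 130321)
  r_4 = 196519 (mod 2476099)
Final: r_4 = 196519, and one checks f(r_4) ≡ 0 mod 19^5.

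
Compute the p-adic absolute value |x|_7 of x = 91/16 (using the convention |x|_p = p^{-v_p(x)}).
|91/16|_7 = 1/7

Step 1 — compute v_7(x) by factoring powers of 7 out of the numerator and denominator: v_7(91/16) = 1. Step 2 — apply |x|_p = p^{-v_p(x)} = 7^{-1} = 1/7.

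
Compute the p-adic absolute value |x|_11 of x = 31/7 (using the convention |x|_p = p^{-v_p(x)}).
|31/7|_11 = 1

Step 1 — compute v_11(x) by factoring powers of 11 out of the numerator and denominator: v_11(31/7) = 0. Step 2 — apply |x|_p = p^{-v_p(x)} = 11^{0} = 1.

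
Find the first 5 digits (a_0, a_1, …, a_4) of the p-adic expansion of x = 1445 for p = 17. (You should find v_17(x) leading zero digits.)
(a_0, …, a_4) = (0, 0, 5, 0, 0)

v_17(1445) = 2, so a_0 = ... = a_1 = 0. Factor out: x = 17^2 · u with u = 5 a unit in ℤ_17. Expand u iteratively via a_{v+i} = u_i mod 17, u_{i+1} = (u_i − a_{v+i})/17:
  u_0 = 5;  a_2 = 5;  u_1 = (u_0 − 5)/17 = 0
  u_1 = 0;  a_3 = 0;  u_2 = (u_1 − 0)/17 = 0
  u_2 = 0;  a_4 = 0;  u_3 = (u_2 − 0)/17 = 0
Digits: (0, 0, 5, 0, 0).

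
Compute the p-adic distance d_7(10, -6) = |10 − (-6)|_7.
d_7(10, -6) = 1

Step 1 — x − y = 10 − (-6) = 16. Step 2 — v_7(16) = 0 (factor: 16 = (7^0 · 16); the sign does not affect v_p). Step 3 — |x − y|_7 = 7^{0} = 1.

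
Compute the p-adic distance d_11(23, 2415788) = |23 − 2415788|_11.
d_11(23, 2415788) = 1/161051

Step 1 — x − y = 23 − 2415788 = -2415765. Step 2 — v_11(-2415765) = 5 (factor: -2415765 = −(11^5 · 15); the sign does not affect v_p). Step 3 — |x − y|_11 = 11^{-5} = 1/161051.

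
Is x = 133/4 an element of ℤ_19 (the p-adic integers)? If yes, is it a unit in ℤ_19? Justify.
x ∈ ℤ_19 but not a unit; v_19(x) = 1 > 0

ℤ_19 = {x ∈ ℚ_19 : v_19(x) ≥ 0} and ℤ_19^× = {x ∈ ℤ_19 : v_19(x) = 0}. Here v_19(133/4) = v_19(num) − v_19(den) = 1; compare against these criteria.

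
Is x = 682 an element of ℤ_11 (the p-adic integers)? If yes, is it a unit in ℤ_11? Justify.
x ∈ ℤ_11 but not a unit; v_11(x) = 1 > 0

ℤ_11 = {x ∈ ℚ_11 : v_11(x) ≥ 0} and ℤ_11^× = {x ∈ ℤ_11 : v_11(x) = 0}. Here v_11(682) = v_11(num) − v_11(den) = 1; compare against these criteria.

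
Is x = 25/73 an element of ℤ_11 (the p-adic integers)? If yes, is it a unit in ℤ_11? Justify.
x ∈ ℤ_11^× (unit); v_11(x) = 0

ℤ_11 = {x ∈ ℚ_11 : v_11(x) ≥ 0} and ℤ_11^× = {x ∈ ℤ_11 : v_11(x) = 0}. Here v_11(25/73) = v_11(num) − v_11(den) = 0; compare against these criteria.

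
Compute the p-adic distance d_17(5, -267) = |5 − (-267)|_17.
d_17(5, -267) = 1/17

Step 1 — x − y = 5 − (-267) = 272. Step 2 — v_17(272) = 1 (factor: 272 = (17^1 · 16); the sign does not affect v_p). Step 3 — |x − y|_17 = 17^{-1} = 1/17.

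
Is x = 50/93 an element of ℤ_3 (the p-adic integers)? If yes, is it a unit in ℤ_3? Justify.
x ∉ ℤ_3 (v_3(x) = -1 < 0)

ℤ_3 = {x ∈ ℚ_3 : v_3(x) ≥ 0} and ℤ_3^× = {x ∈ ℤ_3 : v_3(x) = 0}. Here v_3(50/93) = v_3(num) − v_3(den) = -1; compare against these criteria.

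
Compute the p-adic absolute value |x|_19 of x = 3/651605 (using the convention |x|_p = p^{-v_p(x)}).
|3/651605|_19 = 130321

Step 1 — compute v_19(x) by factoring powers of 19 out of the numerator and denominator: v_19(3/651605) = -4. Step 2 — apply |x|_p = p^{-v_p(x)} = 19^{4} = 130321.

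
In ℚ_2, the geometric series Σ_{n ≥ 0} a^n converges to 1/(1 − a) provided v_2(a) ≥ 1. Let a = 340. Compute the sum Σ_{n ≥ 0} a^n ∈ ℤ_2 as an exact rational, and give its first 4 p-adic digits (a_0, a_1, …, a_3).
Σ a^n = 1/(1 − a) = -1/339;  first 4 digits = (1, 0, 1, 0)

v_2(a) = 2 ≥ 1, so the series converges in ℤ_2 to 1/(1 − a) = 1/(1 − 340) = -1/339. Expand this rational in ℤ_2: compute digits iteratively via d_i = x_i mod 2, x_{i+1} = (x_i − d_i)/2. The first 4 digits are (1, 0, 1, 0).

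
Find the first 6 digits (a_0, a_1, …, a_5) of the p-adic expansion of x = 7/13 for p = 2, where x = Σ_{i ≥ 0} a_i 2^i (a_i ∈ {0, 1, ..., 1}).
(a_0, …, a_5) = (1, 1, 0, 0, 0, 1)

v_2(7/13) = 0 (numerator and denominator both coprime to 2), so x ∈ ℤ_2^×. Compute digits iteratively via a_i = x_i mod 2, x_{i+1} = (x_i − a_i)/2, with x_0 = x:
  x_0 = 7/13;  a_0 = 1;  x_1 = (x_0 − 1)/2 = -3/13
  x_1 = -3/13;  a_1 = 1;  x_2 = (x_1 − 1)/2 = -8/13
  x_2 = -8/13;  a_2 = 0;  x_3 = (x_2 − 0)/2 = -4/13
  x_3 = -4/13;  a_3 = 0;  x_4 = (x_3 − 0)/2 = -2/13
  x_4 = -2/13;  a_4 = 0;  x_5 = (x_4 − 0)/2 = -1/13
  x_5 = -1/13;  a_5 = 1;  x_6 = (x_5 − 1)/2 = -7/13
Digits: (1, 1, 0, 0, 0, 1).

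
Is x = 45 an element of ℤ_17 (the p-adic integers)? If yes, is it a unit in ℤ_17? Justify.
x ∈ ℤ_17^× (unit); v_17(x) = 0

ℤ_17 = {x ∈ ℚ_17 : v_17(x) ≥ 0} and ℤ_17^× = {x ∈ ℤ_17 : v_17(x) = 0}. Here v_17(45) = v_17(num) − v_17(den) = 0; compare against these criteria.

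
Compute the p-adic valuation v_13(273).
v_13(273) = 1

v_13(n) is the largest exponent k such that 13^k divides n. Factor out: 273 = 13^1 · 21. (Sign doesn't affect v_p.) So v_13(273) = 1.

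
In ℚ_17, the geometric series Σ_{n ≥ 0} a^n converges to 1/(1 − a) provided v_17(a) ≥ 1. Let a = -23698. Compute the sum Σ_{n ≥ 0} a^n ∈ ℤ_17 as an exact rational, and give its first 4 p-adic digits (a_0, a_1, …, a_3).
Σ a^n = 1/(1 − a) = 1/23699;  first 4 digits = (1, 0, 3, 12)

v_17(a) = 2 ≥ 1, so the series converges in ℤ_17 to 1/(1 − a) = 1/(1 − (-23698)) = 1/23699. Expand this rational in ℤ_17: compute digits iteratively via d_i = x_i mod 17, x_{i+1} = (x_i − d_i)/17. The first 4 digits are (1, 0, 3, 12).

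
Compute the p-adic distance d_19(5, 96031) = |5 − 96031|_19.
d_19(5, 96031) = 1/6859

Step 1 — x − y = 5 − 96031 = -96026. Step 2 — v_19(-96026) = 3 (factor: -96026 = −(19^3 · 14); the sign does not affect v_p). Step 3 — |x − y|_19 = 19^{-3} = 1/6859.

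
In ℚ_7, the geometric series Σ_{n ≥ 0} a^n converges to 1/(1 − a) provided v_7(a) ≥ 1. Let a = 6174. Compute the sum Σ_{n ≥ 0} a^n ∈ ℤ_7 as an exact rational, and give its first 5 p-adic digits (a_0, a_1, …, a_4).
Σ a^n = 1/(1 − a) = -1/6173;  first 5 digits = (1, 0, 0, 4, 2)

v_7(a) = 3 ≥ 1, so the series converges in ℤ_7 to 1/(1 − a) = 1/(1 − 6174) = -1/6173. Expand this rational in ℤ_7: compute digits iteratively via d_i = x_i mod 7, x_{i+1} = (x_i − d_i)/7. The first 5 digits are (1, 0, 0, 4, 2).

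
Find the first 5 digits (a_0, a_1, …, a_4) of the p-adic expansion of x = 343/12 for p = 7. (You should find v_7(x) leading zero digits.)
(a_0, …, a_4) = (0, 0, 0, 3, 6)

v_7(343/12) = 3, so a_0 = ... = a_2 = 0. Factor out: x = 7^3 · u with u = 1/12 a unit in ℤ_7. Expand u iteratively via a_{v+i} = u_i mod 7, u_{i+1} = (u_i − a_{v+i})/7:
  u_0 = 1/12;  a_3 = 3;  u_1 = (u_0 − 3)/7 = -5/12
  u_1 = -5/12;  a_4 = 6;  u_2 = (u_1 − 6)/7 = -11/12
Digits: (0, 0, 0, 3, 6).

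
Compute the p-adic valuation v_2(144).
v_2(144) = 4

v_2(n) is the largest exponent k such that 2^k divides n. Factor out: 144 = 2^4 · 9. (Sign doesn't affect v_p.) So v_2(144) = 4.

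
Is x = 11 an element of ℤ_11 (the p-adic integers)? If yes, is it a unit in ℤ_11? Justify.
x ∈ ℤ_11 but not a unit; v_11(x) = 1 > 0

ℤ_11 = {x ∈ ℚ_11 : v_11(x) ≥ 0} and ℤ_11^× = {x ∈ ℤ_11 : v_11(x) = 0}. Here v_11(11) = v_11(num) − v_11(den) = 1; compare against these criteria.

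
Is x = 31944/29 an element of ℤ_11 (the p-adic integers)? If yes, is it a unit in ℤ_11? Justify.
x ∈ ℤ_11 but not a unit; v_11(x) = 3 > 0

ℤ_11 = {x ∈ ℚ_11 : v_11(x) ≥ 0} and ℤ_11^× = {x ∈ ℤ_11 : v_11(x) = 0}. Here v_11(31944/29) = v_11(num) − v_11(den) = 3; compare against these criteria.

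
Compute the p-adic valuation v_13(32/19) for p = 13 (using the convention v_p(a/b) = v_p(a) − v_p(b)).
v_13(32/19) = 0

Factor powers of 13 from the numerator and denominator of the reduced fraction: 32 = 13^0 · 32 and 19 = 13^0 · 19. Apply v_p(a/b) = v_p(a) − v_p(b): v_13(32/19) = 0 − 0 = 0.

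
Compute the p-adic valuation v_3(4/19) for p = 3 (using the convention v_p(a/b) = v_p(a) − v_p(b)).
v_3(4/19) = 0

Factor powers of 3 from the numerator and denominator of the reduced fraction: 4 = 3^0 · 4 and 19 = 3^0 · 19. Apply v_p(a/b) = v_p(a) − v_p(b): v_3(4/19) = 0 − 0 = 0.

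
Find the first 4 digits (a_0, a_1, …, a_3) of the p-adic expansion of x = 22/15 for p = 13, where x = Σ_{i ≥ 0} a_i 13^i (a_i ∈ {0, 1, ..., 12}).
(a_0, …, a_3) = (11, 1, 12, 6)

v_13(22/15) = 0 (numerator and denominator both coprime to 13), so x ∈ ℤ_13^×. Compute digits iteratively via a_i = x_i mod 13, x_{i+1} = (x_i − a_i)/13, with x_0 = x:
  x_0 = 22/15;  a_0 = 11;  x_1 = (x_0 − 11)/13 = -11/15
  x_1 = -11/15;  a_1 = 1;  x_2 = (x_1 − 1)/13 = -2/15
  x_2 = -2/15;  a_2 = 12;  x_3 = (x_2 − 12)/13 = -14/15
  x_3 = -14/15;  a_3 = 6;  x_4 = (x_3 − 6)/13 = -8/15
Digits: (11, 1, 12, 6).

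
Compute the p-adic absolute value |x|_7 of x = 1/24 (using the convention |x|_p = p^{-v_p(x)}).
|1/24|_7 = 1

Step 1 — compute v_7(x) by factoring powers of 7 out of the numerator and denominator: v_7(1/24) = 0. Step 2 — apply |x|_p = p^{-v_p(x)} = 7^{0} = 1.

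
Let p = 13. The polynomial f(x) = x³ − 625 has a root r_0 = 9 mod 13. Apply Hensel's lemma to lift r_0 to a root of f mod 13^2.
r_1 = 35 (mod 169)

Hensel: r_{i+1} = r_i − f(r_i)/f′(r_i) mod 13^{i+2}, where f′(x) = 3x². Iterate:
  r_0 = 9 (mod 13)
  r_1 = 35 (mod 169)
Final: r = 35 with f(r) ≡ 0 mod 13^2.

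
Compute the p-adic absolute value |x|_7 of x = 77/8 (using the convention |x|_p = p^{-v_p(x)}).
|77/8|_7 = 1/7

Step 1 — compute v_7(x) by factoring powers of 7 out of the numerator and denominator: v_7(77/8) = 1. Step 2 — apply |x|_p = p^{-v_p(x)} = 7^{-1} = 1/7.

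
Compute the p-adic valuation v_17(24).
v_17(24) = 0

v_17(n) is the largest exponent k such that 17^k divides n. Factor out: 24 = 17^0 · 24. (Sign doesn't affect v_p.) So v_17(24) = 0.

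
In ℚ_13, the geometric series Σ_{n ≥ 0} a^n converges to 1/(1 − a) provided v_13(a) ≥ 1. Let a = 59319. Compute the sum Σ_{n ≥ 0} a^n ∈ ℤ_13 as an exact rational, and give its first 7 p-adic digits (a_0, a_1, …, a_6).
Σ a^n = 1/(1 − a) = -1/59318;  first 7 digits = (1, 0, 0, 1, 2, 0, 1)

v_13(a) = 3 ≥ 1, so the series converges in ℤ_13 to 1/(1 − a) = 1/(1 − 59319) = -1/59318. Expand this rational in ℤ_13: compute digits iteratively via d_i = x_i mod 13, x_{i+1} = (x_i − d_i)/13. The first 7 digits are (1, 0, 0, 1, 2, 0, 1).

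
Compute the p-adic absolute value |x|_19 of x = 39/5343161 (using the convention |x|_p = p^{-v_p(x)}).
|39/5343161|_19 = 130321

Step 1 — compute v_19(x) by factoring powers of 19 out of the numerator and denominator: v_19(39/5343161) = -4. Step 2 — apply |x|_p = p^{-v_p(x)} = 19^{4} = 130321.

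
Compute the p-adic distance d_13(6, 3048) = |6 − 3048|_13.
d_13(6, 3048) = 1/169

Step 1 — x − y = 6 − 3048 = -3042. Step 2 — v_13(-3042) = 2 (factor: -3042 = −(13^2 · 18); the sign does not affect v_p). Step 3 — |x − y|_13 = 13^{-2} = 1/169.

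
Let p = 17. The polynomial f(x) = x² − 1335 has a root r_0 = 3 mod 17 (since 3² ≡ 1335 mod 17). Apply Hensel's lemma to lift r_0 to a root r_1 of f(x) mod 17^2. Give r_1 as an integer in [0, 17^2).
r_1 = 224 (mod 289)

Hensel's recurrence: r_{i+1} = r_i − f(r_i)·(f′(r_i))^{-1} mod 17^{i+2}, with f′(x) = 2x. Iterate:
  r_0 = 3 (mod 17)
  r_1 = 224 (mod 289)
Final: r_1 = 224, and one checks f(r_1) ≡ 0 mod 17^2.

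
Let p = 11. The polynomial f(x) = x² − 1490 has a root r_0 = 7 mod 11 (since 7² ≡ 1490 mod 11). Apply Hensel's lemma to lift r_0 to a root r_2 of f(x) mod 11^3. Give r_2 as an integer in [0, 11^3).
r_2 = 447 (mod 1331)

Hensel's recurrence: r_{i+1} = r_i − f(r_i)·(f′(r_i))^{-1} mod 11^{i+2}, with f′(x) = 2x. Iterate:
  r_0 = 7 (mod 11)
  r_1 = 84 (mod 121)
  r_2 = 447 (mod 1331)
Final: r_2 = 447, and one checks f(r_2) ≡ 0 mod 11^3.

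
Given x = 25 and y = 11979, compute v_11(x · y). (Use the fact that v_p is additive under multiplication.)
v_11(299475) = 3

v_p(x) = 0 (factor: 25 = 11^0 · 25); v_p(y) = 3 (factor: 11979 = 11^3 · 9). Additivity: v_p(xy) = v_p(x) + v_p(y) = 0 + 3 = 3. (Direct check: xy = 299475 = 11^3 · (225).)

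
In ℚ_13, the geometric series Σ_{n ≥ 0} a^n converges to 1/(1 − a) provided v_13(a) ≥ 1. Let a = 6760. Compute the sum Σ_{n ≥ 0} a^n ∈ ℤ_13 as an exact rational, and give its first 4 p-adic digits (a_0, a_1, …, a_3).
Σ a^n = 1/(1 − a) = -1/6759;  first 4 digits = (1, 0, 1, 3)

v_13(a) = 2 ≥ 1, so the series converges in ℤ_13 to 1/(1 − a) = 1/(1 − 6760) = -1/6759. Expand this rational in ℤ_13: compute digits iteratively via d_i = x_i mod 13, x_{i+1} = (x_i − d_i)/13. The first 4 digits are (1, 0, 1, 3).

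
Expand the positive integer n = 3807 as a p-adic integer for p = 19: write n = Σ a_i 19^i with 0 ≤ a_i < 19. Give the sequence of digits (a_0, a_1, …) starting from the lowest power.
(a_0, a_1, …) = (7, 10, 10)

Repeated division by 19 gives the digits low-to-high: 3807 = 7 + 10·19^1 + 10·19^2. Digit sequence: (7, 10, 10).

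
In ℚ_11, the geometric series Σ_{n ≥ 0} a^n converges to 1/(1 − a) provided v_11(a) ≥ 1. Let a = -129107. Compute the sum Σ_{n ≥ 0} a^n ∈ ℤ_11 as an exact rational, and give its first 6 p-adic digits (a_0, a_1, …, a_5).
Σ a^n = 1/(1 − a) = 1/129108;  first 6 digits = (1, 0, 0, 2, 2, 10)

v_11(a) = 3 ≥ 1, so the series converges in ℤ_11 to 1/(1 − a) = 1/(1 − (-129107)) = 1/129108. Expand this rational in ℤ_11: compute digits iteratively via d_i = x_i mod 11, x_{i+1} = (x_i − d_i)/11. The first 6 digits are (1, 0, 0, 2, 2, 10).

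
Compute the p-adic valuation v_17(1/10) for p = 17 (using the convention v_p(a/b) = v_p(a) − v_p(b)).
v_17(1/10) = 0

Factor powers of 17 from the numerator and denominator of the reduced fraction: 1 = 17^0 · 1 and 10 = 17^0 · 10. Apply v_p(a/b) = v_p(a) − v_p(b): v_17(1/10) = 0 − 0 = 0.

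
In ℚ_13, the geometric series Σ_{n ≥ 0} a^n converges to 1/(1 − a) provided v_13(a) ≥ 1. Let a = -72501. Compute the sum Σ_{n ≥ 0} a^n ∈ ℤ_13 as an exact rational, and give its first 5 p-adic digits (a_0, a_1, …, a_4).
Σ a^n = 1/(1 − a) = 1/72502;  first 5 digits = (1, 0, 0, 6, 10)

v_13(a) = 3 ≥ 1, so the series converges in ℤ_13 to 1/(1 − a) = 1/(1 − (-72501)) = 1/72502. Expand this rational in ℤ_13: compute digits iteratively via d_i = x_i mod 13, x_{i+1} = (x_i − d_i)/13. The first 5 digits are (1, 0, 0, 6, 10).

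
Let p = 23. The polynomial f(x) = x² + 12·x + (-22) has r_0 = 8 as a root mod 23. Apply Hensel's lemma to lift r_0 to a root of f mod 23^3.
r_2 = 11830 (mod 12167)

Hensel: r_{i+1} = r_i − f(r_i)·(f′(r_i))^{-1} mod 23^{i+2}, f′(x) = 2x + 12. Iterate:
  r_0 = 8 (mod 23)
  r_1 = 192 (mod 529)
  r_2 = 11830 (mod 12167)
Final: r = 11830 satisfies f(r) ≡ 0 mod 23^3.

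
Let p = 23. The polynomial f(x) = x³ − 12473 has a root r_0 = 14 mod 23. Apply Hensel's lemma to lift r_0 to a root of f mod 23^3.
r_2 = 3326 (mod 12167)

Hensel: r_{i+1} = r_i − f(r_i)/f′(r_i) mod 23^{i+2}, where f′(x) = 3x². Iterate:
  r_0 = 14 (mod 23)
  r_1 = 152 (mod 529)
  r_2 = 3326 (mod 12167)
Final: r = 3326 with f(r) ≡ 0 mod 23^3.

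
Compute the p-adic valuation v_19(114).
v_19(114) = 1

v_19(n) is the largest exponent k such that 19^k divides n. Factor out: 114 = 19^1 · 6. (Sign doesn't affect v_p.) So v_19(114) = 1.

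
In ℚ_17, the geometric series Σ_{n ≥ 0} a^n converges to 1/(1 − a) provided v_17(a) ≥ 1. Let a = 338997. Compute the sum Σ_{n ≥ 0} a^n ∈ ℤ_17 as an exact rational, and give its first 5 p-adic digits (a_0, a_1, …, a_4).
Σ a^n = 1/(1 − a) = -1/338996;  first 5 digits = (1, 0, 0, 1, 4)

v_17(a) = 3 ≥ 1, so the series converges in ℤ_17 to 1/(1 − a) = 1/(1 − 338997) = -1/338996. Expand this rational in ℤ_17: compute digits iteratively via d_i = x_i mod 17, x_{i+1} = (x_i − d_i)/17. The first 5 digits are (1, 0, 0, 1, 4).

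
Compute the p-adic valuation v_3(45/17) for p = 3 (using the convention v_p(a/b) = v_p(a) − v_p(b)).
v_3(45/17) = 2

Factor powers of 3 from the numerator and denominator of the reduced fraction: 45 = 3^2 · 5 and 17 = 3^0 · 17. Apply v_p(a/b) = v_p(a) − v_p(b): v_3(45/17) = 2 − 0 = 2.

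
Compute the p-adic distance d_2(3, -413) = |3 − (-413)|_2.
d_2(3, -413) = 1/32

Step 1 — x − y = 3 − (-413) = 416. Step 2 — v_2(416) = 5 (factor: 416 = (2^5 · 13); the sign does not affect v_p). Step 3 — |x − y|_2 = 2^{-5} = 1/32.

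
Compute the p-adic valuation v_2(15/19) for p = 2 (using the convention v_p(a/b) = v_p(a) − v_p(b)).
v_2(15/19) = 0

Factor powers of 2 from the numerator and denominator of the reduced fraction: 15 = 2^0 · 15 and 19 = 2^0 · 19. Apply v_p(a/b) = v_p(a) − v_p(b): v_2(15/19) = 0 − 0 = 0.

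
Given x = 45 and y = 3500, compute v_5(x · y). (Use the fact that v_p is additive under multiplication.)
v_5(157500) = 4

v_p(x) = 1 (factor: 45 = 5^1 · 9); v_p(y) = 3 (factor: 3500 = 5^3 · 28). Additivity: v_p(xy) = v_p(x) + v_p(y) = 1 + 3 = 4. (Direct check: xy = 157500 = 5^4 · (252).)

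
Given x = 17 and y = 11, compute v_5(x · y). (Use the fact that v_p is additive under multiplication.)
v_5(187) = 0

v_p(x) = 0 (factor: 17 = 5^0 · 17); v_p(y) = 0 (factor: 11 = 5^0 · 11). Additivity: v_p(xy) = v_p(x) + v_p(y) = 0 + 0 = 0. (Direct check: xy = 187 = 5^0 · (187).)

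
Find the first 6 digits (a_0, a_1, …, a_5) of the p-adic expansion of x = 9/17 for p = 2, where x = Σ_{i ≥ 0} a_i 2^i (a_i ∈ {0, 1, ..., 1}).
(a_0, …, a_5) = (1, 0, 0, 1, 1, 1)

v_2(9/17) = 0 (numerator and denominator both coprime to 2), so x ∈ ℤ_2^×. Compute digits iteratively via a_i = x_i mod 2, x_{i+1} = (x_i − a_i)/2, with x_0 = x:
  x_0 = 9/17;  a_0 = 1;  x_1 = (x_0 − 1)/2 = -4/17
  x_1 = -4/17;  a_1 = 0;  x_2 = (x_1 − 0)/2 = -2/17
  x_2 = -2/17;  a_2 = 0;  x_3 = (x_2 − 0)/2 = -1/17
  x_3 = -1/17;  a_3 = 1;  x_4 = (x_3 − 1)/2 = -9/17
  x_4 = -9/17;  a_4 = 1;  x_5 = (x_4 − 1)/2 = -13/17
  x_5 = -13/17;  a_5 = 1;  x_6 = (x_5 − 1)/2 = -15/17
Digits: (1, 0, 0, 1, 1, 1).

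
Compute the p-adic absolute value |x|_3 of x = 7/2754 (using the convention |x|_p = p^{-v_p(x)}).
|7/2754|_3 = 81

Step 1 — compute v_3(x) by factoring powers of 3 out of the numerator and denominator: v_3(7/2754) = -4. Step 2 — apply |x|_p = p^{-v_p(x)} = 3^{4} = 81.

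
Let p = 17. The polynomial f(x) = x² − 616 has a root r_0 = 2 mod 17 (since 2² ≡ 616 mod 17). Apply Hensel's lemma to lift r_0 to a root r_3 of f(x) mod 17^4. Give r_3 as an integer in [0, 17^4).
r_3 = 34835 (mod 83521)

Hensel's recurrence: r_{i+1} = r_i − f(r_i)·(f′(r_i))^{-1} mod 17^{i+2}, with f′(x) = 2x. Iterate:
  r_0 = 2 (mod 17)
  r_1 = 155 (mod 289)
  r_2 = 444 (mod 4913)
  r_3 = 34835 (mod 83521)
Final: r_3 = 34835, and one checks f(r_3) ≡ 0 mod 17^4.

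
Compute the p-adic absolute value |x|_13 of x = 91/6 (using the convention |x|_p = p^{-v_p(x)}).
|91/6|_13 = 1/13

Step 1 — compute v_13(x) by factoring powers of 13 out of the numerator and denominator: v_13(91/6) = 1. Step 2 — apply |x|_p = p^{-v_p(x)} = 13^{-1} = 1/13.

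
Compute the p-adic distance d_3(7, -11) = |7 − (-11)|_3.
d_3(7, -11) = 1/9

Step 1 — x − y = 7 − (-11) = 18. Step 2 — v_3(18) = 2 (factor: 18 = (3^2 · 2); the sign does not affect v_p). Step 3 — |x − y|_3 = 3^{-2} = 1/9.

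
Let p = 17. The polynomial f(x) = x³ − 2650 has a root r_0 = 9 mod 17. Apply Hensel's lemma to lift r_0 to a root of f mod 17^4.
r_3 = 75013 (mod 83521)

Hensel: r_{i+1} = r_i − f(r_i)/f′(r_i) mod 17^{i+2}, where f′(x) = 3x². Iterate:
  r_0 = 9 (mod 17)
  r_1 = 162 (mod 289)
  r_2 = 1318 (mod 4913)
  r_3 = 75013 (mod 83521)
Final: r = 75013 with f(r) ≡ 0 mod 17^4.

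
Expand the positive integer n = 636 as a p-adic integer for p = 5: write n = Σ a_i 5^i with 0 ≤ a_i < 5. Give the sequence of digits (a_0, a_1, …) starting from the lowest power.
(a_0, a_1, …) = (1, 2, 0, 0, 1)

Repeated division by 5 gives the digits low-to-high: 636 = 1 + 2·5^1 + 1·5^4. Digit sequence: (1, 2, 0, 0, 1).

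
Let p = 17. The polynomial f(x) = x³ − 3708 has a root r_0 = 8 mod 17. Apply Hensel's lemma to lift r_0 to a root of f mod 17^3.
r_2 = 3884 (mod 4913)

Hensel: r_{i+1} = r_i − f(r_i)/f′(r_i) mod 17^{i+2}, where f′(x) = 3x². Iterate:
  r_0 = 8 (mod 17)
  r_1 = 127 (mod 289)
  r_2 = 3884 (mod 4913)
Final: r = 3884 with f(r) ≡ 0 mod 17^3.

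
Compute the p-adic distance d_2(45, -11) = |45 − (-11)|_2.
d_2(45, -11) = 1/8

Step 1 — x − y = 45 − (-11) = 56. Step 2 — v_2(56) = 3 (factor: 56 = (2^3 · 7); the sign does not affect v_p). Step 3 — |x − y|_2 = 2^{-3} = 1/8.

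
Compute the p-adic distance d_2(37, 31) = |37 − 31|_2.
d_2(37, 31) = 1/2

Step 1 — x − y = 37 − 31 = 6. Step 2 — v_2(6) = 1 (factor: 6 = (2^1 · 3); the sign does not affect v_p). Step 3 — |x − y|_2 = 2^{-1} = 1/2.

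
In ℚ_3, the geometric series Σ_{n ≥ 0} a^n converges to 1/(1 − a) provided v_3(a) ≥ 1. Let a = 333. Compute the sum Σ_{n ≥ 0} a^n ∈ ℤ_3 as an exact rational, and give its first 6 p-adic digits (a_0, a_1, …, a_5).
Σ a^n = 1/(1 − a) = -1/332;  first 6 digits = (1, 0, 1, 0, 2, 1)

v_3(a) = 2 ≥ 1, so the series converges in ℤ_3 to 1/(1 − a) = 1/(1 − 333) = -1/332. Expand this rational in ℤ_3: compute digits iteratively via d_i = x_i mod 3, x_{i+1} = (x_i − d_i)/3. The first 6 digits are (1, 0, 1, 0, 2, 1).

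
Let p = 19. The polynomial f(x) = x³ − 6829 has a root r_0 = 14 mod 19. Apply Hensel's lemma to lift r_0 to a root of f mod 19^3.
r_2 = 1344 (mod 6859)

Hensel: r_{i+1} = r_i − f(r_i)/f′(r_i) mod 19^{i+2}, where f′(x) = 3x². Iterate:
  r_0 = 14 (mod 19)
  r_1 = 261 (mod 361)
  r_2 = 1344 (mod 6859)
Final: r = 1344 with f(r) ≡ 0 mod 19^3.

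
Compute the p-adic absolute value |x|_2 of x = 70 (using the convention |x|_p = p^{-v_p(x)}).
|70|_2 = 1/2

Step 1 — compute v_2(x) by factoring powers of 2 out of the numerator and denominator: v_2(70) = 1. Step 2 — apply |x|_p = p^{-v_p(x)} = 2^{-1} = 1/2.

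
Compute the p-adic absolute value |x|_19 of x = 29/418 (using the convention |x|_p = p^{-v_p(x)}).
|29/418|_19 = 19

Step 1 — compute v_19(x) by factoring powers of 19 out of the numerator and denominator: v_19(29/418) = -1. Step 2 — apply |x|_p = p^{-v_p(x)} = 19^{1} = 19.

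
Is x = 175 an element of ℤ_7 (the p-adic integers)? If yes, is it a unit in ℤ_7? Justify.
x ∈ ℤ_7 but not a unit; v_7(x) = 1 > 0

ℤ_7 = {x ∈ ℚ_7 : v_7(x) ≥ 0} and ℤ_7^× = {x ∈ ℤ_7 : v_7(x) = 0}. Here v_7(175) = v_7(num) − v_7(den) = 1; compare against these criteria.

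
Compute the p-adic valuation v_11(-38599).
v_11(-38599) = 3

v_11(n) is the largest exponent k such that 11^k divides n. Factor out: -38599 = -11^3 · 29. (Sign doesn't affect v_p.) So v_11(-38599) = 3.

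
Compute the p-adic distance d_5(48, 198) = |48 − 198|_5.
d_5(48, 198) = 1/25

Step 1 — x − y = 48 − 198 = -150. Step 2 — v_5(-150) = 2 (factor: -150 = −(5^2 · 6); the sign does not affect v_p). Step 3 — |x − y|_5 = 5^{-2} = 1/25.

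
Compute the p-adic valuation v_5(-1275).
v_5(-1275) = 2

v_5(n) is the largest exponent k such that 5^k divides n. Factor out: -1275 = -5^2 · 51. (Sign doesn't affect v_p.) So v_5(-1275) = 2.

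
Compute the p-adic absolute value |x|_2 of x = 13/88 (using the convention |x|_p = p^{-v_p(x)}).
|13/88|_2 = 8

Step 1 — compute v_2(x) by factoring powers of 2 out of the numerator and denominator: v_2(13/88) = -3. Step 2 — apply |x|_p = p^{-v_p(x)} = 2^{3} = 8.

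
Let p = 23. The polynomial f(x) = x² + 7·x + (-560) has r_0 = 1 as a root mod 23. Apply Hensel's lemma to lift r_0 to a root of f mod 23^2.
r_1 = 415 (mod 529)

Hensel: r_{i+1} = r_i − f(r_i)·(f′(r_i))^{-1} mod 23^{i+2}, f′(x) = 2x + 7. Iterate:
  r_0 = 1 (mod 23)
  r_1 = 415 (mod 529)
Final: r = 415 satisfies f(r) ≡ 0 mod 23^2.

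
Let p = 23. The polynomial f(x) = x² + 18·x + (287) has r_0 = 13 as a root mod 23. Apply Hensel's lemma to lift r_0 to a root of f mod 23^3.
r_2 = 887 (mod 12167)

Hensel: r_{i+1} = r_i − f(r_i)·(f′(r_i))^{-1} mod 23^{i+2}, f′(x) = 2x + 18. Iterate:
  r_0 = 13 (mod 23)
  r_1 = 358 (mod 529)
  r_2 = 887 (mod 12167)
Final: r = 887 satisfies f(r) ≡ 0 mod 23^3.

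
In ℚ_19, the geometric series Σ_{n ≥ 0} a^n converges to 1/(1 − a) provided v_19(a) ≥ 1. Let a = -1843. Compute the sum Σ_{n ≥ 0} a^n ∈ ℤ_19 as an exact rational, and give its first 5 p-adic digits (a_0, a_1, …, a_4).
Σ a^n = 1/(1 − a) = 1/1844;  first 5 digits = (1, 17, 17, 11, 0)

v_19(a) = 1 ≥ 1, so the series converges in ℤ_19 to 1/(1 − a) = 1/(1 − (-1843)) = 1/1844. Expand this rational in ℤ_19: compute digits iteratively via d_i = x_i mod 19, x_{i+1} = (x_i − d_i)/19. The first 5 digits are (1, 17, 17, 11, 0).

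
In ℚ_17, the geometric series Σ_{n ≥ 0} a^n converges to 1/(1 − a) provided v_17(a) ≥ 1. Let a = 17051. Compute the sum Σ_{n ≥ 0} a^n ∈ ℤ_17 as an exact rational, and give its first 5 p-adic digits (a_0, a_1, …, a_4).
Σ a^n = 1/(1 − a) = -1/17050;  first 5 digits = (1, 0, 8, 3, 13)

v_17(a) = 2 ≥ 1, so the series converges in ℤ_17 to 1/(1 − a) = 1/(1 − 17051) = -1/17050. Expand this rational in ℤ_17: compute digits iteratively via d_i = x_i mod 17, x_{i+1} = (x_i − d_i)/17. The first 5 digits are (1, 0, 8, 3, 13).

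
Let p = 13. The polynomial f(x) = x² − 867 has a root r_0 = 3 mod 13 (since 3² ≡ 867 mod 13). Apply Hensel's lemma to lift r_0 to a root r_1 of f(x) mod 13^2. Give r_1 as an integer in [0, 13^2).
r_1 = 146 (mod 169)

Hensel's recurrence: r_{i+1} = r_i − f(r_i)·(f′(r_i))^{-1} mod 13^{i+2}, with f′(x) = 2x. Iterate:
  r_0 = 3 (mod 13)
  r_1 = 146 (mod 169)
Final: r_1 = 146, and one checks f(r_1) ≡ 0 mod 13^2.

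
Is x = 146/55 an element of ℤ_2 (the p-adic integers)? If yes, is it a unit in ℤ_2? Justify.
x ∈ ℤ_2 but not a unit; v_2(x) = 1 > 0

ℤ_2 = {x ∈ ℚ_2 : v_2(x) ≥ 0} and ℤ_2^× = {x ∈ ℤ_2 : v_2(x) = 0}. Here v_2(146/55) = v_2(num) − v_2(den) = 1; compare against these criteria.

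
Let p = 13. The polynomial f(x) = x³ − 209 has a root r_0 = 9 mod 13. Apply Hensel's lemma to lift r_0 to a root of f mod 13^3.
r_2 = 308 (mod 2197)

Hensel: r_{i+1} = r_i − f(r_i)/f′(r_i) mod 13^{i+2}, where f′(x) = 3x². Iterate:
  r_0 = 9 (mod 13)
  r_1 = 139 (mod 169)
  r_2 = 308 (mod 2197)
Final: r = 308 with f(r) ≡ 0 mod 13^3.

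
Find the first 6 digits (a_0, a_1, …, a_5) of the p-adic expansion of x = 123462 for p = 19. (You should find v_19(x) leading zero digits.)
(a_0, …, a_5) = (0, 0, 0, 18, 0, 0)

v_19(123462) = 3, so a_0 = ... = a_2 = 0. Factor out: x = 19^3 · u with u = 18 a unit in ℤ_19. Expand u iteratively via a_{v+i} = u_i mod 19, u_{i+1} = (u_i − a_{v+i})/19:
  u_0 = 18;  a_3 = 18;  u_1 = (u_0 − 18)/19 = 0
  u_1 = 0;  a_4 = 0;  u_2 = (u_1 − 0)/19 = 0
  u_2 = 0;  a_5 = 0;  u_3 = (u_2 − 0)/19 = 0
Digits: (0, 0, 0, 18, 0, 0).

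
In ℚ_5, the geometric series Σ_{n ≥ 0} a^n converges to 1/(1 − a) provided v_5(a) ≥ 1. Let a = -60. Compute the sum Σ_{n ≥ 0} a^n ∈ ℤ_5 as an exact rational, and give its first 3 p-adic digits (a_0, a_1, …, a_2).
Σ a^n = 1/(1 − a) = 1/61;  first 3 digits = (1, 3, 1)

v_5(a) = 1 ≥ 1, so the series converges in ℤ_5 to 1/(1 − a) = 1/(1 − (-60)) = 1/61. Expand this rational in ℤ_5: compute digits iteratively via d_i = x_i mod 5, x_{i+1} = (x_i − d_i)/5. The first 3 digits are (1, 3, 1).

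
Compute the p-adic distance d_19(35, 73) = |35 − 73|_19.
d_19(35, 73) = 1/19

Step 1 — x − y = 35 − 73 = -38. Step 2 — v_19(-38) = 1 (factor: -38 = −(19^1 · 2); the sign does not affect v_p). Step 3 — |x − y|_19 = 19^{-1} = 1/19.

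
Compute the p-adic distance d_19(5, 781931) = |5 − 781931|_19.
d_19(5, 781931) = 1/130321

Step 1 — x − y = 5 − 781931 = -781926. Step 2 — v_19(-781926) = 4 (factor: -781926 = −(19^4 · 6); the sign does not affect v_p). Step 3 — |x − y|_19 = 19^{-4} = 1/130321.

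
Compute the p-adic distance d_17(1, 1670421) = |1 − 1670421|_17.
d_17(1, 1670421) = 1/83521

Step 1 — x − y = 1 − 1670421 = -1670420. Step 2 — v_17(-1670420) = 4 (factor: -1670420 = −(17^4 · 20); the sign does not affect v_p). Step 3 — |x − y|_17 = 17^{-4} = 1/83521.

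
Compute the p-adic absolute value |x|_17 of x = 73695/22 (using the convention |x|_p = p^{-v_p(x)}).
|73695/22|_17 = 1/4913

Step 1 — compute v_17(x) by factoring powers of 17 out of the numerator and denominator: v_17(73695/22) = 3. Step 2 — apply |x|_p = p^{-v_p(x)} = 17^{-3} = 1/4913.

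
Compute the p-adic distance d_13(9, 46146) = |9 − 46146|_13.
d_13(9, 46146) = 1/2197

Step 1 — x − y = 9 − 46146 = -46137. Step 2 — v_13(-46137) = 3 (factor: -46137 = −(13^3 · 21); the sign does not affect v_p). Step 3 — |x − y|_13 = 13^{-3} = 1/2197.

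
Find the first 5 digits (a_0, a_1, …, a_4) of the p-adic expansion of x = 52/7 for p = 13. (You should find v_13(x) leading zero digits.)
(a_0, …, a_4) = (0, 8, 5, 7, 5)

v_13(52/7) = 1, so a_0 = ... = a_0 = 0. Factor out: x = 13^1 · u with u = 4/7 a unit in ℤ_13. Expand u iteratively via a_{v+i} = u_i mod 13, u_{i+1} = (u_i − a_{v+i})/13:
  u_0 = 4/7;  a_1 = 8;  u_1 = (u_0 − 8)/13 = -4/7
  u_1 = -4/7;  a_2 = 5;  u_2 = (u_1 − 5)/13 = -3/7
  u_2 = -3/7;  a_3 = 7;  u_3 = (u_2 − 7)/13 = -4/7
  u_3 = -4/7;  a_4 = 5;  u_4 = (u_3 − 5)/13 = -3/7
Digits: (0, 8, 5, 7, 5).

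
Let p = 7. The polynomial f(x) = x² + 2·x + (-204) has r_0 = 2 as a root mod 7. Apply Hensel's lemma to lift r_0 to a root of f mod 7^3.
r_2 = 149 (mod 343)

Hensel: r_{i+1} = r_i − f(r_i)·(f′(r_i))^{-1} mod 7^{i+2}, f′(x) = 2x + 2. Iterate:
  r_0 = 2 (mod 7)
  r_1 = 2 (mod 49)
  r_2 = 149 (mod 343)
Final: r = 149 satisfies f(r) ≡ 0 mod 7^3.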